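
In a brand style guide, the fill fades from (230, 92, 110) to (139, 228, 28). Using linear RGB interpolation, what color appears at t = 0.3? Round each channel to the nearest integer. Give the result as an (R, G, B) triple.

(203, 133, 85)

R = 230 + 0.3 × (139 − 230) = 230 + 0.3 × -91 = 202.7 → 203
G = 92 + 0.3 × (228 − 92) = 92 + 0.3 × 136 = 132.8 → 133
B = 110 + 0.3 × (28 − 110) = 110 + 0.3 × -82 = 85.4 → 85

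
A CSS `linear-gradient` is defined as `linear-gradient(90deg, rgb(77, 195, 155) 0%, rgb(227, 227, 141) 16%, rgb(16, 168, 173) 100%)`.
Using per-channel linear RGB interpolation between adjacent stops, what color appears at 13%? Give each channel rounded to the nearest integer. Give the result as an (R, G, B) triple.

13% lies between the 0% and 16% stops, so the local fraction is t = (13 − 0)/(16 − 0) = 13/16 ≈ 0.8125.
R = 77 + 0.8125 × (227 − 77) = 198.875 → 199
G = 195 + 0.8125 × (227 − 195) = 221 → 221
B = 155 + 0.8125 × (141 − 155) = 143.625 → 144

(199, 221, 144)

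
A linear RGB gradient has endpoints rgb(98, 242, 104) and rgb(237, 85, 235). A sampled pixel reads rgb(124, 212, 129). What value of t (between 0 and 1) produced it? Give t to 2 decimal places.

0.19

Invert the lerp on the G channel (largest span, 157): t = (212 − 242) / (85 − 242) = -30/-157 = 0.19108.
Check on R: (124 − 98)/(237 − 98) = 0.1871 ✓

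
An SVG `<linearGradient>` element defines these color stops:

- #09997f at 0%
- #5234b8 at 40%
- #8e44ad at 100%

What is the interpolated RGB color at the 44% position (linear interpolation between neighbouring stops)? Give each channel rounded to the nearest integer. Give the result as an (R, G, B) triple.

(86, 53, 183)

44% lies between the 40% and 100% stops, so the local fraction is t = (44 − 40)/(100 − 40) = 4/60 ≈ 0.0667.
#5234b8 → (82, 52, 184); #8e44ad → (142, 68, 173).
R = 82 + 0.0667 × (142 − 82) = 86.002 → 86
G = 52 + 0.0667 × (68 − 52) = 53.067 → 53
B = 184 + 0.0667 × (173 − 184) = 183.266 → 183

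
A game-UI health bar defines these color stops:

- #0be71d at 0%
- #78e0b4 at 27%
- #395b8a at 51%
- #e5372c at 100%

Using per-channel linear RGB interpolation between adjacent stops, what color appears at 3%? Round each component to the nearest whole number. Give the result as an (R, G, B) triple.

3% lies between the 0% and 27% stops, so the local fraction is t = (3 − 0)/(27 − 0) = 3/27 ≈ 0.1111.
#0be71d → (11, 231, 29); #78e0b4 → (120, 224, 180).
R = 11 + 0.1111 × (120 − 11) = 23.11 → 23
G = 231 + 0.1111 × (224 − 231) = 230.222 → 230
B = 29 + 0.1111 × (180 − 29) = 45.776 → 46

(23, 230, 46)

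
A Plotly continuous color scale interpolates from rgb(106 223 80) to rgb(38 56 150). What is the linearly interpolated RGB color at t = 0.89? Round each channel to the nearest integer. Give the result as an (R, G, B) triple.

(45, 74, 142)

R = 106 + 0.89 × (38 − 106) = 106 + 0.89 × -68 = 45.48 → 45
G = 223 + 0.89 × (56 − 223) = 223 + 0.89 × -167 = 74.37 → 74
B = 80 + 0.89 × (150 − 80) = 80 + 0.89 × 70 = 142.3 → 142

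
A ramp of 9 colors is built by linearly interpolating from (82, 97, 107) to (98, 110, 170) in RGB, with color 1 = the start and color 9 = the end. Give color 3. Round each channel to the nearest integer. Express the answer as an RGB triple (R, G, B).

(86, 100, 123)

With 9 swatches and endpoints inclusive, swatch 3 sits at t = (3 − 1)/(9 − 1) = 2/8 ≈ 0.25.
R = 82 + 0.25 × (98 − 82) = 86 → 86
G = 97 + 0.25 × (110 − 97) = 100.25 → 100
B = 107 + 0.25 × (170 − 107) = 122.75 → 123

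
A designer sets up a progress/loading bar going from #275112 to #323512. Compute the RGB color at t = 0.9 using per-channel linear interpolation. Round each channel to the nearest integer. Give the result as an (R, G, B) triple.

#275112 → (39, 81, 18); #323512 → (50, 53, 18).
R = 39 + 0.9 × (50 − 39) = 39 + 0.9 × 11 = 48.9 → 49
G = 81 + 0.9 × (53 − 81) = 81 + 0.9 × -28 = 55.8 → 56
B = 18 + 0.9 × (18 − 18) = 18 + 0.9 × 0 = 18 → 18
So the blended color is (49, 56, 18), about #313812.

(49, 56, 18)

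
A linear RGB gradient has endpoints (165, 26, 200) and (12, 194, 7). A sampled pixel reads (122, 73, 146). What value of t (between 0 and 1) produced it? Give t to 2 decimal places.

0.28

Invert the lerp on the B channel (largest span, 193): t = (146 − 200) / (7 − 200) = -54/-193 = 0.27979.
Check on R: (122 − 165)/(12 − 165) = 0.281 ✓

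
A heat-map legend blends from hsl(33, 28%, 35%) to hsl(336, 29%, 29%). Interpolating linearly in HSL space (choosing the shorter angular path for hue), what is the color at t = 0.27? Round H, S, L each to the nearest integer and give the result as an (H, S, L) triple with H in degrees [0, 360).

(18, 28, 33)

Hue: 336 − 33 = 303°, but |303| > 180 so the shorter arc goes the other way: Δh = 303 − 360 = -57°.
H = 33 + 0.27 × (-57) = 17.61 → 18°
S = 28 + 0.27 × (29 − 28) = 28.27 → 28%
L = 35 + 0.27 × (29 − 35) = 33.38 → 33%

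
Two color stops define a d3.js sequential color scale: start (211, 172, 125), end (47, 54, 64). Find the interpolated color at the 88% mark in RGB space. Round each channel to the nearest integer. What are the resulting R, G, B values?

88% corresponds to t = 0.88.
R = 211 + 0.88 × (47 − 211) = 211 + 0.88 × -164 = 66.68 → 67
G = 172 + 0.88 × (54 − 172) = 172 + 0.88 × -118 = 68.16 → 68
B = 125 + 0.88 × (64 − 125) = 125 + 0.88 × -61 = 71.32 → 71

(67, 68, 71)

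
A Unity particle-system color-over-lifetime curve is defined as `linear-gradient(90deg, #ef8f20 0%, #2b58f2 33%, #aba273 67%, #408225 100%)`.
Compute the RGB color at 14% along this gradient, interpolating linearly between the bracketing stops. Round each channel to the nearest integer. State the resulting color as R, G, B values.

(156, 120, 121)

14% lies between the 0% and 33% stops, so the local fraction is t = (14 − 0)/(33 − 0) = 14/33 ≈ 0.4242.
#ef8f20 → (239, 143, 32); #2b58f2 → (43, 88, 242).
R = 239 + 0.4242 × (43 − 239) = 155.857 → 156
G = 143 + 0.4242 × (88 − 143) = 119.669 → 120
B = 32 + 0.4242 × (242 − 32) = 121.082 → 121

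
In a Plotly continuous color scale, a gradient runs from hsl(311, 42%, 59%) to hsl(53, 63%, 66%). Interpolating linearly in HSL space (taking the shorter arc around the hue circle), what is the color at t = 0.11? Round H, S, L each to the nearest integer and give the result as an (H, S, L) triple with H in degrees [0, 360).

(322, 44, 60)

Hue: 53 − 311 = -258°, but |-258| > 180 so the shorter arc goes the other way: Δh = -258 + 360 = 102°.
H = 311 + 0.11 × (102) = 322.22 → 322°
S = 42 + 0.11 × (63 − 42) = 44.31 → 44%
L = 59 + 0.11 × (66 − 59) = 59.77 → 60%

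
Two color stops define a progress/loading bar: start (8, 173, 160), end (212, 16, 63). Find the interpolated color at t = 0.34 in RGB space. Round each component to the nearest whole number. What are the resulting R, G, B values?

R = 8 + 0.34 × (212 − 8) = 8 + 0.34 × 204 = 77.36 → 77
G = 173 + 0.34 × (16 − 173) = 173 + 0.34 × -157 = 119.62 → 120
B = 160 + 0.34 × (63 − 160) = 160 + 0.34 × -97 = 127.02 → 127
So the blended color is (77, 120, 127), about #4d787f.

(77, 120, 127)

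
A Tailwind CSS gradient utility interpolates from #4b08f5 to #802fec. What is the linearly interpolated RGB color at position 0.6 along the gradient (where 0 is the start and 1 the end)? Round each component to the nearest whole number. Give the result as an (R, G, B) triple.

(107, 31, 240)

#4b08f5 → (75, 8, 245); #802fec → (128, 47, 236).
R = 75 + 0.6 × (128 − 75) = 75 + 0.6 × 53 = 106.8 → 107
G = 8 + 0.6 × (47 − 8) = 8 + 0.6 × 39 = 31.4 → 31
B = 245 + 0.6 × (236 − 245) = 245 + 0.6 × -9 = 239.6 → 240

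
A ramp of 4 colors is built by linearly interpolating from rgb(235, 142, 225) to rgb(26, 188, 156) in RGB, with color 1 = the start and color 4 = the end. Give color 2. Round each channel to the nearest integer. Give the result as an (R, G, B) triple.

With 4 swatches and endpoints inclusive, swatch 2 sits at t = (2 − 1)/(4 − 1) = 1/3 ≈ 0.3333.
R = 235 + 0.3333 × (26 − 235) = 165.34 → 165
G = 142 + 0.3333 × (188 − 142) = 157.332 → 157
B = 225 + 0.3333 × (156 − 225) = 202.002 → 202

(165, 157, 202)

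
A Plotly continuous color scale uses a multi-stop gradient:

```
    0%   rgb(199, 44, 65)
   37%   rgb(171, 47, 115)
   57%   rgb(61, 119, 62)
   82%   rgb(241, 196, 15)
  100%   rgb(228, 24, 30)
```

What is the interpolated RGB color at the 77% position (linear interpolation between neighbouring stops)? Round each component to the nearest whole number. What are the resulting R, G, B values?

(205, 181, 24)

77% lies between the 57% and 82% stops, so the local fraction is t = (77 − 57)/(82 − 57) = 20/25 ≈ 0.8.
R = 61 + 0.8 × (241 − 61) = 205 → 205
G = 119 + 0.8 × (196 − 119) = 180.6 → 181
B = 62 + 0.8 × (15 − 62) = 24.4 → 24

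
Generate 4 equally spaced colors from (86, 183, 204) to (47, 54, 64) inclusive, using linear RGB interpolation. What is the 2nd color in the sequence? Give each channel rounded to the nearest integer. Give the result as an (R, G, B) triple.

With 4 swatches and endpoints inclusive, swatch 2 sits at t = (2 − 1)/(4 − 1) = 1/3 ≈ 0.3333.
R = 86 + 0.3333 × (47 − 86) = 73.001 → 73
G = 183 + 0.3333 × (54 − 183) = 140.004 → 140
B = 204 + 0.3333 × (64 − 204) = 157.338 → 157

(73, 140, 157)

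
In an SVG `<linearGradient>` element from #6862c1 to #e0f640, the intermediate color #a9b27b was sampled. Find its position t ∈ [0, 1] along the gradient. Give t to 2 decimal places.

Invert the lerp on the G channel (largest span, 148): t = (178 − 98) / (246 − 98) = 80/148 = 0.54054.
Check on R: (169 − 104)/(224 − 104) = 0.5417 ✓

0.54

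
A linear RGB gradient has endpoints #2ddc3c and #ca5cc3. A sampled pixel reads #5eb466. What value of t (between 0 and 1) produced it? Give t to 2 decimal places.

0.31

Invert the lerp on the R channel (largest span, 157): t = (94 − 45) / (202 − 45) = 49/157 = 0.3121.
Check on G: (180 − 220)/(92 − 220) = 0.3125 ✓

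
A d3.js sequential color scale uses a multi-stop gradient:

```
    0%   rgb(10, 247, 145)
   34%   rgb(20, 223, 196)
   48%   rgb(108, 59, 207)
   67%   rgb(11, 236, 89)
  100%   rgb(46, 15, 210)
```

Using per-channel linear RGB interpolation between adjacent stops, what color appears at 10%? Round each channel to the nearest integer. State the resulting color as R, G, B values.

10% lies between the 0% and 34% stops, so the local fraction is t = (10 − 0)/(34 − 0) = 10/34 ≈ 0.2941.
R = 10 + 0.2941 × (20 − 10) = 12.941 → 13
G = 247 + 0.2941 × (223 − 247) = 239.942 → 240
B = 145 + 0.2941 × (196 − 145) = 159.999 → 160

(13, 240, 160)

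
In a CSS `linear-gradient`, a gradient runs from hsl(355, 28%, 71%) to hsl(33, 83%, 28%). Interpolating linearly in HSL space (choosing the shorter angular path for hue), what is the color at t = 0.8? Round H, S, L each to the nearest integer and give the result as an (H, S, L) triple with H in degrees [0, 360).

(25, 72, 37)

Hue: 33 − 355 = -322°, but |-322| > 180 so the shorter arc goes the other way: Δh = -322 + 360 = 38°.
H = 355 + 0.8 × (38) = 385.4 → 385 → 385 mod 360 = 25°
S = 28 + 0.8 × (83 − 28) = 72 → 72%
L = 71 + 0.8 × (28 − 71) = 36.6 → 37%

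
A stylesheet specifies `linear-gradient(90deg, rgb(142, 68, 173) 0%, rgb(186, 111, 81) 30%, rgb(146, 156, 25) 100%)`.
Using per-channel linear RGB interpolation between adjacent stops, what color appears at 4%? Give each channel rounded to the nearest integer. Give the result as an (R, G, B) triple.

(148, 74, 161)

4% lies between the 0% and 30% stops, so the local fraction is t = (4 − 0)/(30 − 0) = 4/30 ≈ 0.1333.
R = 142 + 0.1333 × (186 − 142) = 147.865 → 148
G = 68 + 0.1333 × (111 − 68) = 73.732 → 74
B = 173 + 0.1333 × (81 − 173) = 160.736 → 161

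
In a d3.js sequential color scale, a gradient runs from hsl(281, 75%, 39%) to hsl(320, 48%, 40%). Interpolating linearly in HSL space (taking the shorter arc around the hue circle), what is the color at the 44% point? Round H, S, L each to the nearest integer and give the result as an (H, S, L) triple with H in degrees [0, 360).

Hue arc: Δh = 320 − 281 = 39° (|Δh| ≤ 180, already the shorter path).
H = 281 + 0.44 × (39) = 298.16 → 298°
S = 75 + 0.44 × (48 − 75) = 63.12 → 63%
L = 39 + 0.44 × (40 − 39) = 39.44 → 39%

(298, 63, 39)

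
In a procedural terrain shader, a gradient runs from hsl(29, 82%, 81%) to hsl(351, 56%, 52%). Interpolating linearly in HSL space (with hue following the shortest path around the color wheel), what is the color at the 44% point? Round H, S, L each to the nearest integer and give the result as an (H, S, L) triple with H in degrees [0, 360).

Hue: 351 − 29 = 322°, but |322| > 180 so the shorter arc goes the other way: Δh = 322 − 360 = -38°.
H = 29 + 0.44 × (-38) = 12.28 → 12°
S = 82 + 0.44 × (56 − 82) = 70.56 → 71%
L = 81 + 0.44 × (52 − 81) = 68.24 → 68%

(12, 71, 68)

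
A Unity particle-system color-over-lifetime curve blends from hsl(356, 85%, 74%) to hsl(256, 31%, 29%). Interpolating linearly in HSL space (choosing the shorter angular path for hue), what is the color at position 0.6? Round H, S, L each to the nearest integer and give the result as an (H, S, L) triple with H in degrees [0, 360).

Hue arc: Δh = 256 − 356 = -100° (|Δh| ≤ 180, already the shorter path).
H = 356 + 0.6 × (-100) = 296 → 296°
S = 85 + 0.6 × (31 − 85) = 52.6 → 53%
L = 74 + 0.6 × (29 − 74) = 47 → 47%

(296, 53, 47)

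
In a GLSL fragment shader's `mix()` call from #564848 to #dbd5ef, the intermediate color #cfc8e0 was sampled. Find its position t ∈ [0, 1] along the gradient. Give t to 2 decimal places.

Invert the lerp on the B channel (largest span, 167): t = (224 − 72) / (239 − 72) = 152/167 = 0.91018.
Check on R: (207 − 86)/(219 − 86) = 0.9098 ✓

0.91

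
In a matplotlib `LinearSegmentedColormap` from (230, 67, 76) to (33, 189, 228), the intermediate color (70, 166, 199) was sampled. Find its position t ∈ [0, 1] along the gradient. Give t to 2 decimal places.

Invert the lerp on the R channel (largest span, 197): t = (70 − 230) / (33 − 230) = -160/-197 = 0.81218.
Check on G: (166 − 67)/(189 − 67) = 0.8115 ✓

0.81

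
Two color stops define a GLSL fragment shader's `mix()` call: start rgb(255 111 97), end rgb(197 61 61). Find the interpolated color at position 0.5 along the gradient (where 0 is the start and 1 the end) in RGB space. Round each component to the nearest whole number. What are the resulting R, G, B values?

R = 255 + 0.5 × (197 − 255) = 255 + 0.5 × -58 = 226 → 226
G = 111 + 0.5 × (61 − 111) = 111 + 0.5 × -50 = 86 → 86
B = 97 + 0.5 × (61 − 97) = 97 + 0.5 × -36 = 79 → 79

(226, 86, 79)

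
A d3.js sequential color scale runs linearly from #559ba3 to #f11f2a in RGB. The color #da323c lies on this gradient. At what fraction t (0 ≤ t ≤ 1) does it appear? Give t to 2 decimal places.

Invert the lerp on the R channel (largest span, 156): t = (218 − 85) / (241 − 85) = 133/156 = 0.85256.
Check on G: (50 − 155)/(31 − 155) = 0.8468 ✓

0.85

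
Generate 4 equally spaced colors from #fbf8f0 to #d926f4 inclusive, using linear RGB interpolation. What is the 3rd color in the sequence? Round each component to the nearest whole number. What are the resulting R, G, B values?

With 4 swatches and endpoints inclusive, swatch 3 sits at t = (3 − 1)/(4 − 1) = 2/3 ≈ 0.6667.
#fbf8f0 → (251, 248, 240); #d926f4 → (217, 38, 244).
R = 251 + 0.6667 × (217 − 251) = 228.332 → 228
G = 248 + 0.6667 × (38 − 248) = 107.993 → 108
B = 240 + 0.6667 × (244 − 240) = 242.667 → 243

(228, 108, 243)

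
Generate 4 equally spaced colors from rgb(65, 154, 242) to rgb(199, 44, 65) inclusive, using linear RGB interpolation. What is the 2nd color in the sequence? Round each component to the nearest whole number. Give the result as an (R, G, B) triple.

With 4 swatches and endpoints inclusive, swatch 2 sits at t = (2 − 1)/(4 − 1) = 1/3 ≈ 0.3333.
R = 65 + 0.3333 × (199 − 65) = 109.662 → 110
G = 154 + 0.3333 × (44 − 154) = 117.337 → 117
B = 242 + 0.3333 × (65 − 242) = 183.006 → 183

(110, 117, 183)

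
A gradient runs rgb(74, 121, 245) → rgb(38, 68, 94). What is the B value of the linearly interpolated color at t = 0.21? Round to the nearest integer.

B = 245 + 0.21 × (94 − 245) = 213.29 → 213

213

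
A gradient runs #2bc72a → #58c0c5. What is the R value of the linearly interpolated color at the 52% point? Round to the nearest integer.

66

R₁ = 43 (from #2bc72a), R₂ = 88 (from #58c0c5).
R = 43 + 0.52 × (88 − 43) = 66.4 → 66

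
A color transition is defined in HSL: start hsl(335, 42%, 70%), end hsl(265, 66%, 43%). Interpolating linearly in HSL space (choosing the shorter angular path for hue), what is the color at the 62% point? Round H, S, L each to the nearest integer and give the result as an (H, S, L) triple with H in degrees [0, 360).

Hue arc: Δh = 265 − 335 = -70° (|Δh| ≤ 180, already the shorter path).
H = 335 + 0.62 × (-70) = 291.6 → 292°
S = 42 + 0.62 × (66 − 42) = 56.88 → 57%
L = 70 + 0.62 × (43 − 70) = 53.26 → 53%

(292, 57, 53)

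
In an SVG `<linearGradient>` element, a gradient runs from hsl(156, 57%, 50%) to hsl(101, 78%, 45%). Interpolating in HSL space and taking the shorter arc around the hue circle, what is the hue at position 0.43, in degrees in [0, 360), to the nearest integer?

Hue arc: Δh = 101 − 156 = -55° (|Δh| ≤ 180, already the shorter path).
H = 156 + 0.43 × (-55) = 132.35 → 132°

132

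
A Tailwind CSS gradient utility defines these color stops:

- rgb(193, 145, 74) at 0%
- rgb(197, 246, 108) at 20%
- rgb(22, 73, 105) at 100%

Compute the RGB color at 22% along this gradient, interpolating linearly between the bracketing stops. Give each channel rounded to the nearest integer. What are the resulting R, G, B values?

22% lies between the 20% and 100% stops, so the local fraction is t = (22 − 20)/(100 − 20) = 2/80 ≈ 0.025.
R = 197 + 0.025 × (22 − 197) = 192.625 → 193
G = 246 + 0.025 × (73 − 246) = 241.675 → 242
B = 108 + 0.025 × (105 − 108) = 107.925 → 108

(193, 242, 108)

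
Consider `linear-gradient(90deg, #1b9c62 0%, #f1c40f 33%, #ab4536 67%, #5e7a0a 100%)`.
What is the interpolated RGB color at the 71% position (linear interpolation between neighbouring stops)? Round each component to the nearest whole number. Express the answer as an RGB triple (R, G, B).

71% lies between the 67% and 100% stops, so the local fraction is t = (71 − 67)/(100 − 67) = 4/33 ≈ 0.1212.
#ab4536 → (171, 69, 54); #5e7a0a → (94, 122, 10).
R = 171 + 0.1212 × (94 − 171) = 161.668 → 162
G = 69 + 0.1212 × (122 − 69) = 75.424 → 75
B = 54 + 0.1212 × (10 − 54) = 48.667 → 49

(162, 75, 49)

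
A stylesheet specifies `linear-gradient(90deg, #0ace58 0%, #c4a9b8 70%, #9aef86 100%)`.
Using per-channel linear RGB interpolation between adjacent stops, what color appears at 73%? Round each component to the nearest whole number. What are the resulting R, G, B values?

(192, 176, 179)

73% lies between the 70% and 100% stops, so the local fraction is t = (73 − 70)/(100 − 70) = 3/30 ≈ 0.1.
#c4a9b8 → (196, 169, 184); #9aef86 → (154, 239, 134).
R = 196 + 0.1 × (154 − 196) = 191.8 → 192
G = 169 + 0.1 × (239 − 169) = 176 → 176
B = 184 + 0.1 × (134 − 184) = 179 → 179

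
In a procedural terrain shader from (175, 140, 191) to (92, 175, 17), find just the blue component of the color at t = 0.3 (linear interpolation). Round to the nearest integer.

139

B = 191 + 0.3 × (17 − 191) = 138.8 → 139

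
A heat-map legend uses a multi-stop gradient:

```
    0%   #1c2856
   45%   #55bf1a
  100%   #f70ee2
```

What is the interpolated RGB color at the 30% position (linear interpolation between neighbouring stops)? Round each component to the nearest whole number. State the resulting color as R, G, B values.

(66, 141, 46)

30% lies between the 0% and 45% stops, so the local fraction is t = (30 − 0)/(45 − 0) = 30/45 ≈ 0.6667.
#1c2856 → (28, 40, 86); #55bf1a → (85, 191, 26).
R = 28 + 0.6667 × (85 − 28) = 66.002 → 66
G = 40 + 0.6667 × (191 − 40) = 140.672 → 141
B = 86 + 0.6667 × (26 − 86) = 45.998 → 46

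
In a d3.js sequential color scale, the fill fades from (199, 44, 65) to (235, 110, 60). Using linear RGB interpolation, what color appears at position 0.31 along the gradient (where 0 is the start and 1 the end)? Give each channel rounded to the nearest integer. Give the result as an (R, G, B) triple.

(210, 64, 63)

R = 199 + 0.31 × (235 − 199) = 199 + 0.31 × 36 = 210.16 → 210
G = 44 + 0.31 × (110 − 44) = 44 + 0.31 × 66 = 64.46 → 64
B = 65 + 0.31 × (60 − 65) = 65 + 0.31 × -5 = 63.45 → 63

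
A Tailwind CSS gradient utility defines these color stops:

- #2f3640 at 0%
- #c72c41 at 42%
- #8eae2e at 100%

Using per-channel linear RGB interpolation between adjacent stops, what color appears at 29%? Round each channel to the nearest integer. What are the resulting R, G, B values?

29% lies between the 0% and 42% stops, so the local fraction is t = (29 − 0)/(42 − 0) = 29/42 ≈ 0.6905.
#2f3640 → (47, 54, 64); #c72c41 → (199, 44, 65).
R = 47 + 0.6905 × (199 − 47) = 151.956 → 152
G = 54 + 0.6905 × (44 − 54) = 47.095 → 47
B = 64 + 0.6905 × (65 − 64) = 64.691 → 65

(152, 47, 65)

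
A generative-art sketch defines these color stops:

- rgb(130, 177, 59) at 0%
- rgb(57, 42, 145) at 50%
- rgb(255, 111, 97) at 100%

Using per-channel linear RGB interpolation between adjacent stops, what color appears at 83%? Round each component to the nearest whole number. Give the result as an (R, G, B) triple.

83% lies between the 50% and 100% stops, so the local fraction is t = (83 − 50)/(100 − 50) = 33/50 ≈ 0.66.
R = 57 + 0.66 × (255 − 57) = 187.68 → 188
G = 42 + 0.66 × (111 − 42) = 87.54 → 88
B = 145 + 0.66 × (97 − 145) = 113.32 → 113

(188, 88, 113)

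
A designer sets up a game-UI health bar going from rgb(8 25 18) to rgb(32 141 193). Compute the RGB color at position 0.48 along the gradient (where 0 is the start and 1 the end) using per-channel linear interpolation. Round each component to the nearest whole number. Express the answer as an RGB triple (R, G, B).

R = 8 + 0.48 × (32 − 8) = 8 + 0.48 × 24 = 19.52 → 20
G = 25 + 0.48 × (141 − 25) = 25 + 0.48 × 116 = 80.68 → 81
B = 18 + 0.48 × (193 − 18) = 18 + 0.48 × 175 = 102 → 102
So the blended color is (20, 81, 102), about #145166.

(20, 81, 102)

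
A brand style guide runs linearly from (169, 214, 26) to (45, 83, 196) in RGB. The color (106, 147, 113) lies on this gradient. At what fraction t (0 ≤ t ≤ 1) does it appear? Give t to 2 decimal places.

Invert the lerp on the B channel (largest span, 170): t = (113 − 26) / (196 − 26) = 87/170 = 0.51176.
Check on R: (106 − 169)/(45 − 169) = 0.5081 ✓

0.51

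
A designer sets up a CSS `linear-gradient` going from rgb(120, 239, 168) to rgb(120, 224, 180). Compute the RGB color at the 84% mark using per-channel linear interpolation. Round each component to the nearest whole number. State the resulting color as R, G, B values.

84% corresponds to t = 0.84.
R = 120 + 0.84 × (120 − 120) = 120 + 0.84 × 0 = 120 → 120
G = 239 + 0.84 × (224 − 239) = 239 + 0.84 × -15 = 226.4 → 226
B = 168 + 0.84 × (180 − 168) = 168 + 0.84 × 12 = 178.08 → 178

(120, 226, 178)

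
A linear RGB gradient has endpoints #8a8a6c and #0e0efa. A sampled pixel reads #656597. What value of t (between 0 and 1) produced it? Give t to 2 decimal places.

Invert the lerp on the B channel (largest span, 142): t = (151 − 108) / (250 − 108) = 43/142 = 0.30282.
Check on R: (101 − 138)/(14 − 138) = 0.2984 ✓

0.30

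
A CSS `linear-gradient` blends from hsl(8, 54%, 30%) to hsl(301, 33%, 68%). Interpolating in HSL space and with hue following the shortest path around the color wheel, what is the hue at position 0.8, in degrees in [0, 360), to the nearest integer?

314

Hue: 301 − 8 = 293°, but |293| > 180 so the shorter arc goes the other way: Δh = 293 − 360 = -67°.
H = 8 + 0.8 × (-67) = -45.6 → -46 → -46 mod 360 = 314°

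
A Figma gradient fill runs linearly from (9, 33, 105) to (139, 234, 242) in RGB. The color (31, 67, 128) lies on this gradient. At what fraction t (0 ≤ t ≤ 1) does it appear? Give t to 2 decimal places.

Invert the lerp on the G channel (largest span, 201): t = (67 − 33) / (234 − 33) = 34/201 = 0.16915.
Check on R: (31 − 9)/(139 − 9) = 0.1692 ✓

0.17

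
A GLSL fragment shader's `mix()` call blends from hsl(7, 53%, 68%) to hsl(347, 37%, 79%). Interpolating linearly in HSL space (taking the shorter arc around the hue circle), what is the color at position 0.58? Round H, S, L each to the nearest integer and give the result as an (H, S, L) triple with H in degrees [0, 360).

Hue: 347 − 7 = 340°, but |340| > 180 so the shorter arc goes the other way: Δh = 340 − 360 = -20°.
H = 7 + 0.58 × (-20) = -4.6 → -5 → -5 mod 360 = 355°
S = 53 + 0.58 × (37 − 53) = 43.72 → 44%
L = 68 + 0.58 × (79 − 68) = 74.38 → 74%

(355, 44, 74)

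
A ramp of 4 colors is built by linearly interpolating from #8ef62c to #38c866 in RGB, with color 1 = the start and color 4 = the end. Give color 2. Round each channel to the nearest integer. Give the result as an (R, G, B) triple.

(113, 231, 63)

With 4 swatches and endpoints inclusive, swatch 2 sits at t = (2 − 1)/(4 − 1) = 1/3 ≈ 0.3333.
#8ef62c → (142, 246, 44); #38c866 → (56, 200, 102).
R = 142 + 0.3333 × (56 − 142) = 113.336 → 113
G = 246 + 0.3333 × (200 − 246) = 230.668 → 231
B = 44 + 0.3333 × (102 − 44) = 63.331 → 63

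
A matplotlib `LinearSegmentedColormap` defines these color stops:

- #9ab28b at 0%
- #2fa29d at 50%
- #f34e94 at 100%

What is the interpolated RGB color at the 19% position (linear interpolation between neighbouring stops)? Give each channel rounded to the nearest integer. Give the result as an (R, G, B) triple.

19% lies between the 0% and 50% stops, so the local fraction is t = (19 − 0)/(50 − 0) = 19/50 ≈ 0.38.
#9ab28b → (154, 178, 139); #2fa29d → (47, 162, 157).
R = 154 + 0.38 × (47 − 154) = 113.34 → 113
G = 178 + 0.38 × (162 − 178) = 171.92 → 172
B = 139 + 0.38 × (157 − 139) = 145.84 → 146

(113, 172, 146)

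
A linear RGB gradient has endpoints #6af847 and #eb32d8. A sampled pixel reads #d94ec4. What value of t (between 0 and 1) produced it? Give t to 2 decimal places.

Invert the lerp on the G channel (largest span, 198): t = (78 − 248) / (50 − 248) = -170/-198 = 0.85859.
Check on R: (217 − 106)/(235 − 106) = 0.8605 ✓

0.86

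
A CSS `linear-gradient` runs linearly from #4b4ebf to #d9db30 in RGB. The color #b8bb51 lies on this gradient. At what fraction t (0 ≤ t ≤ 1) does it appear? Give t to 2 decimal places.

Invert the lerp on the B channel (largest span, 143): t = (81 − 191) / (48 − 191) = -110/-143 = 0.76923.
Check on R: (184 − 75)/(217 − 75) = 0.7676 ✓

0.77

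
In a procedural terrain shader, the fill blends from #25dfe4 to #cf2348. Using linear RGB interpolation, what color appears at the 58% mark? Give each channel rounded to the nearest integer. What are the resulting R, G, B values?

#25dfe4 → (37, 223, 228); #cf2348 → (207, 35, 72).
58% corresponds to t = 0.58.
R = 37 + 0.58 × (207 − 37) = 37 + 0.58 × 170 = 135.6 → 136
G = 223 + 0.58 × (35 − 223) = 223 + 0.58 × -188 = 113.96 → 114
B = 228 + 0.58 × (72 − 228) = 228 + 0.58 × -156 = 137.52 → 138

(136, 114, 138)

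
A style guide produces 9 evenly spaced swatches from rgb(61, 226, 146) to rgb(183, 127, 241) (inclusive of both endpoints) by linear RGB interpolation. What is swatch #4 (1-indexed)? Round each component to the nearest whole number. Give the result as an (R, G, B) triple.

(107, 189, 182)

With 9 swatches and endpoints inclusive, swatch 4 sits at t = (4 − 1)/(9 − 1) = 3/8 ≈ 0.375.
R = 61 + 0.375 × (183 − 61) = 106.75 → 107
G = 226 + 0.375 × (127 − 226) = 188.875 → 189
B = 146 + 0.375 × (241 − 146) = 181.625 → 182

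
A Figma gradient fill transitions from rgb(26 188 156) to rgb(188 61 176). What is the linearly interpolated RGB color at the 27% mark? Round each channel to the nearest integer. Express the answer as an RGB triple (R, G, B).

(70, 154, 161)

27% corresponds to t = 0.27.
R = 26 + 0.27 × (188 − 26) = 26 + 0.27 × 162 = 69.74 → 70
G = 188 + 0.27 × (61 − 188) = 188 + 0.27 × -127 = 153.71 → 154
B = 156 + 0.27 × (176 − 156) = 156 + 0.27 × 20 = 161.4 → 161
So the blended color is (70, 154, 161), about #469aa1.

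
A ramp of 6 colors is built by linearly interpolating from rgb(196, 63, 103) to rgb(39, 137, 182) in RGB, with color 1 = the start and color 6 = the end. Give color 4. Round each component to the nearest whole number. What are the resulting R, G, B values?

(102, 107, 150)

With 6 swatches and endpoints inclusive, swatch 4 sits at t = (4 − 1)/(6 − 1) = 3/5 ≈ 0.6.
R = 196 + 0.6 × (39 − 196) = 101.8 → 102
G = 63 + 0.6 × (137 − 63) = 107.4 → 107
B = 103 + 0.6 × (182 − 103) = 150.4 → 150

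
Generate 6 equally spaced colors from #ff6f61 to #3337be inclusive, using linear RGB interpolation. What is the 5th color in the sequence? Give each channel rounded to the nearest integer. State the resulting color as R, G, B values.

With 6 swatches and endpoints inclusive, swatch 5 sits at t = (5 − 1)/(6 − 1) = 4/5 ≈ 0.8.
#ff6f61 → (255, 111, 97); #3337be → (51, 55, 190).
R = 255 + 0.8 × (51 − 255) = 91.8 → 92
G = 111 + 0.8 × (55 − 111) = 66.2 → 66
B = 97 + 0.8 × (190 − 97) = 171.4 → 171

(92, 66, 171)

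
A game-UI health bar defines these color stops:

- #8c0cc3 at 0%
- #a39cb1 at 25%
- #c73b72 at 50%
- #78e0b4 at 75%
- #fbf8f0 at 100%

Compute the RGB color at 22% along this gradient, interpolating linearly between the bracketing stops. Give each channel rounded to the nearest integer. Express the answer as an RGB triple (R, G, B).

22% lies between the 0% and 25% stops, so the local fraction is t = (22 − 0)/(25 − 0) = 22/25 ≈ 0.88.
#8c0cc3 → (140, 12, 195); #a39cb1 → (163, 156, 177).
R = 140 + 0.88 × (163 − 140) = 160.24 → 160
G = 12 + 0.88 × (156 − 12) = 138.72 → 139
B = 195 + 0.88 × (177 − 195) = 179.16 → 179

(160, 139, 179)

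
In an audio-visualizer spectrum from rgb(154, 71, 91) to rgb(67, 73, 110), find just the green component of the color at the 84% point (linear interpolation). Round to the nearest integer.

73

G = 71 + 0.84 × (73 − 71) = 72.68 → 73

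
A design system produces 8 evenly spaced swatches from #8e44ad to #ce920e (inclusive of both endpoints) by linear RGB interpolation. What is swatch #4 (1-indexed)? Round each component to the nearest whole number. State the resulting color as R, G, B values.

(169, 101, 105)

With 8 swatches and endpoints inclusive, swatch 4 sits at t = (4 − 1)/(8 − 1) = 3/7 ≈ 0.4286.
#8e44ad → (142, 68, 173); #ce920e → (206, 146, 14).
R = 142 + 0.4286 × (206 − 142) = 169.43 → 169
G = 68 + 0.4286 × (146 − 68) = 101.431 → 101
B = 173 + 0.4286 × (14 − 173) = 104.853 → 105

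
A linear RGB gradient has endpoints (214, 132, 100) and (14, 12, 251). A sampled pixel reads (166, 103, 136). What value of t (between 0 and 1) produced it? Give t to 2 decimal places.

0.24

Invert the lerp on the R channel (largest span, 200): t = (166 − 214) / (14 − 214) = -48/-200 = 0.24.
Check on G: (103 − 132)/(12 − 132) = 0.2417 ✓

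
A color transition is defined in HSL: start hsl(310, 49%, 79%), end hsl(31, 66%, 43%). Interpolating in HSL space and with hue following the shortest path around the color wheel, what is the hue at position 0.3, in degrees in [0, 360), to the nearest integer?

334

Hue: 31 − 310 = -279°, but |-279| > 180 so the shorter arc goes the other way: Δh = -279 + 360 = 81°.
H = 310 + 0.3 × (81) = 334.3 → 334°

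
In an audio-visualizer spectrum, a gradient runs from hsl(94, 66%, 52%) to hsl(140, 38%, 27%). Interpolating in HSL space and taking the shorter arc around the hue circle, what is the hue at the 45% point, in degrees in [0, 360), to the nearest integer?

115

Hue arc: Δh = 140 − 94 = 46° (|Δh| ≤ 180, already the shorter path).
H = 94 + 0.45 × (46) = 114.7 → 115°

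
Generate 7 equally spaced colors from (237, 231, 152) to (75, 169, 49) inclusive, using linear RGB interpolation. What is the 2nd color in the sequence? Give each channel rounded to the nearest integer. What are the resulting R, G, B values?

(210, 221, 135)

With 7 swatches and endpoints inclusive, swatch 2 sits at t = (2 − 1)/(7 − 1) = 1/6 ≈ 0.1667.
R = 237 + 0.1667 × (75 − 237) = 209.995 → 210
G = 231 + 0.1667 × (169 − 231) = 220.665 → 221
B = 152 + 0.1667 × (49 − 152) = 134.83 → 135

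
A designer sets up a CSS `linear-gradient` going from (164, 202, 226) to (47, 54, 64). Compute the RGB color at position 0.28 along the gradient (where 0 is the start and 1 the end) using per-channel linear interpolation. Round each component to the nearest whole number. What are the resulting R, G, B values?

(131, 161, 181)

R = 164 + 0.28 × (47 − 164) = 164 + 0.28 × -117 = 131.24 → 131
G = 202 + 0.28 × (54 − 202) = 202 + 0.28 × -148 = 160.56 → 161
B = 226 + 0.28 × (64 − 226) = 226 + 0.28 × -162 = 180.64 → 181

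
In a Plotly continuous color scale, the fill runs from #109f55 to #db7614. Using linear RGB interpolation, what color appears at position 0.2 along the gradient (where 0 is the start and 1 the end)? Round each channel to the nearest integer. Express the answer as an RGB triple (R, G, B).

(57, 151, 72)

#109f55 → (16, 159, 85); #db7614 → (219, 118, 20).
R = 16 + 0.2 × (219 − 16) = 16 + 0.2 × 203 = 56.6 → 57
G = 159 + 0.2 × (118 − 159) = 159 + 0.2 × -41 = 150.8 → 151
B = 85 + 0.2 × (20 − 85) = 85 + 0.2 × -65 = 72 → 72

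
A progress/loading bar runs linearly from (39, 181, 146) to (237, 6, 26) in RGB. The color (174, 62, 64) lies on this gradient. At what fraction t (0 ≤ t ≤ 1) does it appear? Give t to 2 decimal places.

0.68

Invert the lerp on the R channel (largest span, 198): t = (174 − 39) / (237 − 39) = 135/198 = 0.68182.
Check on G: (62 − 181)/(6 − 181) = 0.68 ✓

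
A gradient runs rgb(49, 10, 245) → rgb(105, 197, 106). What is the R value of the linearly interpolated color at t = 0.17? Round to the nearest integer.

59

R = 49 + 0.17 × (105 − 49) = 58.52 → 59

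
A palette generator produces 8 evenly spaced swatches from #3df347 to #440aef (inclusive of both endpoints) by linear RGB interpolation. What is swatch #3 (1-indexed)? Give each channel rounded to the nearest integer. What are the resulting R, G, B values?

(63, 176, 119)

With 8 swatches and endpoints inclusive, swatch 3 sits at t = (3 − 1)/(8 − 1) = 2/7 ≈ 0.2857.
#3df347 → (61, 243, 71); #440aef → (68, 10, 239).
R = 61 + 0.2857 × (68 − 61) = 63 → 63
G = 243 + 0.2857 × (10 − 243) = 176.432 → 176
B = 71 + 0.2857 × (239 − 71) = 118.998 → 119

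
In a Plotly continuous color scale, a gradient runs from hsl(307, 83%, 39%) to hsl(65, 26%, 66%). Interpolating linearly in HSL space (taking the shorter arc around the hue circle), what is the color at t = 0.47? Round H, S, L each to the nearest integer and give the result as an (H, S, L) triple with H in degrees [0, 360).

Hue: 65 − 307 = -242°, but |-242| > 180 so the shorter arc goes the other way: Δh = -242 + 360 = 118°.
H = 307 + 0.47 × (118) = 362.46 → 362 → 362 mod 360 = 2°
S = 83 + 0.47 × (26 − 83) = 56.21 → 56%
L = 39 + 0.47 × (66 − 39) = 51.69 → 52%

(2, 56, 52)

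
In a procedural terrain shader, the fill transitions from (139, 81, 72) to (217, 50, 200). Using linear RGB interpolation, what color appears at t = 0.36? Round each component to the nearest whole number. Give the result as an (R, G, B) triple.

(167, 70, 118)

R = 139 + 0.36 × (217 − 139) = 139 + 0.36 × 78 = 167.08 → 167
G = 81 + 0.36 × (50 − 81) = 81 + 0.36 × -31 = 69.84 → 70
B = 72 + 0.36 × (200 − 72) = 72 + 0.36 × 128 = 118.08 → 118
So the blended color is (167, 70, 118), about #a74676.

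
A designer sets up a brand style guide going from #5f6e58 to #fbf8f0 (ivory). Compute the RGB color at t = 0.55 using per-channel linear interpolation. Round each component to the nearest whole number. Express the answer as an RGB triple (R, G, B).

#5f6e58 → (95, 110, 88); #fbf8f0 → (251, 248, 240).
R = 95 + 0.55 × (251 − 95) = 95 + 0.55 × 156 = 180.8 → 181
G = 110 + 0.55 × (248 − 110) = 110 + 0.55 × 138 = 185.9 → 186
B = 88 + 0.55 × (240 − 88) = 88 + 0.55 × 152 = 171.6 → 172
So the blended color is (181, 186, 172), about #b5baac.

(181, 186, 172)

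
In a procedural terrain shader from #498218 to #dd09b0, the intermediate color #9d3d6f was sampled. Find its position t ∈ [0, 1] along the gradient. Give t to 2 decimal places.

0.57

Invert the lerp on the B channel (largest span, 152): t = (111 − 24) / (176 − 24) = 87/152 = 0.57237.
Check on R: (157 − 73)/(221 − 73) = 0.5676 ✓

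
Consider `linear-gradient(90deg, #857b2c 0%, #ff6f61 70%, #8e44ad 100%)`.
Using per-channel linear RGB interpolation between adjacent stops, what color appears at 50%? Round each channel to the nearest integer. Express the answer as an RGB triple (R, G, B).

50% lies between the 0% and 70% stops, so the local fraction is t = (50 − 0)/(70 − 0) = 50/70 ≈ 0.7143.
#857b2c → (133, 123, 44); #ff6f61 → (255, 111, 97).
R = 133 + 0.7143 × (255 − 133) = 220.145 → 220
G = 123 + 0.7143 × (111 − 123) = 114.428 → 114
B = 44 + 0.7143 × (97 − 44) = 81.858 → 82

(220, 114, 82)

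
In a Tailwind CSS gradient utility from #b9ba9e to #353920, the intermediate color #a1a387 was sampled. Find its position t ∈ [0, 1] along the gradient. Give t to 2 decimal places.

Invert the lerp on the R channel (largest span, 132): t = (161 − 185) / (53 − 185) = -24/-132 = 0.18182.
Check on G: (163 − 186)/(57 − 186) = 0.1783 ✓

0.18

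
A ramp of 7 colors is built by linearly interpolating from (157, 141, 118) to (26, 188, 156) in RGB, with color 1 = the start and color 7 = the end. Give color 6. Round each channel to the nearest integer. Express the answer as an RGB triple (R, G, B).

(48, 180, 150)

With 7 swatches and endpoints inclusive, swatch 6 sits at t = (6 − 1)/(7 − 1) = 5/6 ≈ 0.8333.
R = 157 + 0.8333 × (26 − 157) = 47.838 → 48
G = 141 + 0.8333 × (188 − 141) = 180.165 → 180
B = 118 + 0.8333 × (156 − 118) = 149.665 → 150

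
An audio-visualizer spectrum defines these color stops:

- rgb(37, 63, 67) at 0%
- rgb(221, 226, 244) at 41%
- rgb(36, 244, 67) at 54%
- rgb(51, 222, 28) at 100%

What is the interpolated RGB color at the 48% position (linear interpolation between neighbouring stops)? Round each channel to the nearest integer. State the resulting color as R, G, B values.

(121, 236, 149)

48% lies between the 41% and 54% stops, so the local fraction is t = (48 − 41)/(54 − 41) = 7/13 ≈ 0.5385.
R = 221 + 0.5385 × (36 − 221) = 121.377 → 121
G = 226 + 0.5385 × (244 − 226) = 235.693 → 236
B = 244 + 0.5385 × (67 − 244) = 148.685 → 149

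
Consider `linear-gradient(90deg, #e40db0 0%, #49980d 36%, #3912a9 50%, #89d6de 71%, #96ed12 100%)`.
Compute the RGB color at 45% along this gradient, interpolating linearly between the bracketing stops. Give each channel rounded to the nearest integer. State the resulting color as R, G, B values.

45% lies between the 36% and 50% stops, so the local fraction is t = (45 − 36)/(50 − 36) = 9/14 ≈ 0.6429.
#49980d → (73, 152, 13); #3912a9 → (57, 18, 169).
R = 73 + 0.6429 × (57 − 73) = 62.714 → 63
G = 152 + 0.6429 × (18 − 152) = 65.851 → 66
B = 13 + 0.6429 × (169 − 13) = 113.292 → 113

(63, 66, 113)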